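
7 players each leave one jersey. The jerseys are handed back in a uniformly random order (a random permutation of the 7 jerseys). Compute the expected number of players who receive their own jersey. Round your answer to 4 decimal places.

1.0000

Let Xᵢ = 1 if person i gets their own jersey. For each i, P(Xᵢ=1) = 1/7.
By linearity of expectation, E[X₁+…+X_7] = 7·(1/7) = 1.
≈ 1.0000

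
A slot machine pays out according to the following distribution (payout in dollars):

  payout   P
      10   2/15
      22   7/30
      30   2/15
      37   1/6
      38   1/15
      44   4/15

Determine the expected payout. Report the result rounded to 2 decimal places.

$30.90

E[X] = (2/15)·10 + (7/30)·22 + (2/15)·30 + (1/6)·37 + (1/15)·38 + (4/15)·44
     = 309/10 ≈ 30.90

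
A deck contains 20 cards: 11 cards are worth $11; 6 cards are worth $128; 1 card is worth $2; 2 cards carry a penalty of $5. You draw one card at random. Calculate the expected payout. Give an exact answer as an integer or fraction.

881/20 dollars

E[payout] = (11/20)·11 + (6/20)·128 + (1/20)·2 + (2/20)·(-5) = 881/20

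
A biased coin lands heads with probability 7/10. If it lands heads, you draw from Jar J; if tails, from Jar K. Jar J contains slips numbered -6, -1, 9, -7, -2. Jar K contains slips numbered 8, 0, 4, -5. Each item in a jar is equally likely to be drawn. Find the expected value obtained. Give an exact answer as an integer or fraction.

E[X | Jar J] = (-6 − 1 + 9 − 7 − 2)/5 = -7/5
E[X | Jar K] = (8 + 0 + 4 − 5)/4 = 7/4
E[X] = (7/10)·(-7/5) + (3/10)·7/4 = -91/200

-91/200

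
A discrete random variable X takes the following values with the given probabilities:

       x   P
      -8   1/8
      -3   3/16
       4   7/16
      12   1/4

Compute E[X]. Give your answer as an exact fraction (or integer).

51/16

E[X] = (1/8)·(-8) + (3/16)·(-3) + (7/16)·4 + (1/4)·12
     = 51/16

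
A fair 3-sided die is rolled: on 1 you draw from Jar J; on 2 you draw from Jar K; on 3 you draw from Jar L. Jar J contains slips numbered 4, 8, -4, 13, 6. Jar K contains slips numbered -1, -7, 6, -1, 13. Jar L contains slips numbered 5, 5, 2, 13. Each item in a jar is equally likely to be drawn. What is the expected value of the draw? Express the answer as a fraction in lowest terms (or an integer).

E[X | Jar J] = (4 + 8 − 4 + 13 + 6)/5 = 27/5
E[X | Jar K] = (-1 − 7 + 6 − 1 + 13)/5 = 2
E[X | Jar L] = (5 + 5 + 2 + 13)/4 = 25/4
E[X] = (1/3)·27/5 + (1/3)·2 + (1/3)·25/4 = 91/20

91/20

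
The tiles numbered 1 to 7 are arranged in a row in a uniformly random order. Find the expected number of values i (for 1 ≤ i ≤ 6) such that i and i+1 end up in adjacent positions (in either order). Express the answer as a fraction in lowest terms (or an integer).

For each i ∈ {1,…,6}, let Xᵢ = 1 if i and i+1 are adjacent. P(Xᵢ=1) = 2·(7−1)!/7! = 2/7.
By linearity, E[ΣXᵢ] = (6)·(2/7) = 12/7.

12/7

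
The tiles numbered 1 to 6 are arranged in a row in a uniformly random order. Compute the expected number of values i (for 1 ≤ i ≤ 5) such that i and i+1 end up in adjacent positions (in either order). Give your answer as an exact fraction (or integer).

For each i ∈ {1,…,5}, let Xᵢ = 1 if i and i+1 are adjacent. P(Xᵢ=1) = 2·(6−1)!/6! = 2/6.
By linearity, E[ΣXᵢ] = (5)·(2/6) = 5/3.

5/3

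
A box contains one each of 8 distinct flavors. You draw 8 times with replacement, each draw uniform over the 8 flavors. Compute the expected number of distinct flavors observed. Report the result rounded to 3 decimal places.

Let Xⱼ=1 if type j appears at least once. P(Xⱼ=1) = 1 − ((8−1)/8)^8 = 11012415/16777216.
E[#distinct] = 8·11012415/16777216 = 11012415/2097152.
≈ 5.251

5.251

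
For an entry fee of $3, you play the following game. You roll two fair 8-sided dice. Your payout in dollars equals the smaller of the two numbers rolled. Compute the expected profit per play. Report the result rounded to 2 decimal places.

Distribution of the smaller of the two numbers rolled: 1 w.p. 15/64, 2 w.p. 13/64, 3 w.p. 11/64, 4 w.p. 9/64, 5 w.p. 7/64, 6 w.p. 5/64, …
E[payout] = (15/64)·1 + (13/64)·2 + (11/64)·3 + (9/64)·4 + (7/64)·5 + (5/64)·6 + (3/64)·7 + (1/64)·8 = 51/16
Expected profit = 51/16 − 3 = 3/16 ≈ $0.19

$0.19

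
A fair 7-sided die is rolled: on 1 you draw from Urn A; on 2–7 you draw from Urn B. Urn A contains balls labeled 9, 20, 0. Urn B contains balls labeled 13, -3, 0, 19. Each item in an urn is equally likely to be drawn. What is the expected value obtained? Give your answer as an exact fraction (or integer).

319/42

E[X | Urn A] = (9 + 20 + 0)/3 = 29/3
E[X | Urn B] = (13 − 3 + 0 + 19)/4 = 29/4
E[X] = (1/7)·29/3 + (6/7)·29/4 = 319/42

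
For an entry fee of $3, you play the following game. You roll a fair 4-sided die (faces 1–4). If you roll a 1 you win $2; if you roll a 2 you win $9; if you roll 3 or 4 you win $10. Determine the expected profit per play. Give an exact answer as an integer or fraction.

E[payout] = (1/4)·2 + (1/4)·9 + (1/2)·10 = 31/4
Expected profit = 31/4 − 3 = 19/4

19/4 dollars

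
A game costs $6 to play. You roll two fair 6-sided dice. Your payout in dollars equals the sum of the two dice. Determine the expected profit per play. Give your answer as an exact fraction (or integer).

Distribution of the sum of the two dice: 2 w.p. 1/36, 3 w.p. 1/18, 4 w.p. 1/12, 5 w.p. 1/9, 6 w.p. 5/36, 7 w.p. 1/6, …
E[payout] = (1/36)·2 + (1/18)·3 + (1/12)·4 + (1/9)·5 + (5/36)·6 + (1/6)·7 + (5/36)·8 + (1/9)·9 + (1/12)·10 + (1/18)·11 + (1/36)·12 = 7
Expected profit = 7 − 6 = 1

$1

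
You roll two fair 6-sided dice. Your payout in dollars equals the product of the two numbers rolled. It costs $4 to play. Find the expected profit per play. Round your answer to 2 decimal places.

$8.25

Distribution of the product of the two numbers rolled: 1 w.p. 1/36, 2 w.p. 1/18, 3 w.p. 1/18, 4 w.p. 1/12, 5 w.p. 1/18, 6 w.p. 1/9, …
E[payout] = (1/36)·1 + (1/18)·2 + (1/18)·3 + (1/12)·4 + (1/18)·5 + (1/9)·6 + (1/18)·8 + (1/36)·9 + (1/18)·10 + (1/9)·12 + (1/18)·15 + (1/36)·16 + (1/18)·18 + (1/18)·20 + (1/18)·24 + (1/36)·25 + (1/18)·30 + (1/36)·36 = 49/4
Expected profit = 49/4 − 4 = 33/4 ≈ $8.25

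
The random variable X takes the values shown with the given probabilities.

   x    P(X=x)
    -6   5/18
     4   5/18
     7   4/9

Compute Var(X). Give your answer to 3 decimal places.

29.691

E[X] = (5/18)·(-6) + (5/18)·4 + (4/9)·7 = 23/9
E[X²] = (5/18)·36 + (5/18)·16 + (4/9)·49 = 326/9
Var(X) = 326/9 − (23/9)² = 2405/81 ≈ 29.691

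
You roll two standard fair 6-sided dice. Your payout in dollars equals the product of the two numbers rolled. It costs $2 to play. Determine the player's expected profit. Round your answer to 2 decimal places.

$10.25

Distribution of the product of the two numbers rolled: 1 w.p. 1/36, 2 w.p. 1/18, 3 w.p. 1/18, 4 w.p. 1/12, 5 w.p. 1/18, 6 w.p. 1/9, …
E[payout] = (1/36)·1 + (1/18)·2 + (1/18)·3 + (1/12)·4 + (1/18)·5 + (1/9)·6 + (1/18)·8 + (1/36)·9 + (1/18)·10 + (1/9)·12 + (1/18)·15 + (1/36)·16 + (1/18)·18 + (1/18)·20 + (1/18)·24 + (1/36)·25 + (1/18)·30 + (1/36)·36 = 49/4
Expected profit = 49/4 − 2 = 41/4 ≈ $10.25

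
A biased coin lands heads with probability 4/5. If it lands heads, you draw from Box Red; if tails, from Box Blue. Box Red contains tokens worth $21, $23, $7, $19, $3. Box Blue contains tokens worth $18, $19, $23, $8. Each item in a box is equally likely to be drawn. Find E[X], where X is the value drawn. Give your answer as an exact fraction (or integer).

377/25 dollars

E[X | Box Red] = (21 + 23 + 7 + 19 + 3)/5 = 73/5
E[X | Box Blue] = (18 + 19 + 23 + 8)/4 = 17
E[X] = (4/5)·73/5 + (1/5)·17 = 377/25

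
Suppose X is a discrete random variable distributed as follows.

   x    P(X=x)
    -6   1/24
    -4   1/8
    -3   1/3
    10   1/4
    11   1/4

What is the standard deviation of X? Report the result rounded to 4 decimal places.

7.0356

E[X] = 7/2, E[X²] = 247/4
Var(X) = E[X²] − (E[X])² = 247/4 − 49/4 = 99/2
SD(X) = √(99/2) ≈ 7.0356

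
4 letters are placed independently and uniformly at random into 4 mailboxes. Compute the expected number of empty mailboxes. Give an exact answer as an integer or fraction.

Let Xⱼ=1 if mailbox j is empty. P(Xⱼ=1) = ((4-1)/4)^4 = 81/256.
By linearity, E[#empty] = 4·81/256 = 81/64.

81/64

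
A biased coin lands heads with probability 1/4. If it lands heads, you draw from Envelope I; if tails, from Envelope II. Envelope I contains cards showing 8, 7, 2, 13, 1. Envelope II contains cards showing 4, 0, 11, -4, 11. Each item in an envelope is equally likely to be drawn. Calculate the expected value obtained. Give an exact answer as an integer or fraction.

E[X | Envelope I] = (8 + 7 + 2 + 13 + 1)/5 = 31/5
E[X | Envelope II] = (4 + 0 + 11 − 4 + 11)/5 = 22/5
E[X] = (1/4)·31/5 + (3/4)·22/5 = 97/20

97/20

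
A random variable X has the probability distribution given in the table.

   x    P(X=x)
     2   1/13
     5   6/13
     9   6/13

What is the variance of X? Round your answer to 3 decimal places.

5.467

E[X] = (1/13)·2 + (6/13)·5 + (6/13)·9 = 86/13
E[X²] = (1/13)·4 + (6/13)·25 + (6/13)·81 = 640/13
Var(X) = 640/13 − (86/13)² = 924/169 ≈ 5.467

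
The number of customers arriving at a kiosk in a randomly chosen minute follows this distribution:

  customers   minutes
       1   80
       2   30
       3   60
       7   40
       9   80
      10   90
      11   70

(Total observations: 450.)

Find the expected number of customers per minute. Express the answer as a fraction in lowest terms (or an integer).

299/45

Total = 450, so P(customers=1) = 80/450, etc.
E[X] = (8/45)·1 + (1/15)·2 + (2/15)·3 + (4/45)·7 + (8/45)·9 + (1/5)·10 + (7/45)·11
     = 299/45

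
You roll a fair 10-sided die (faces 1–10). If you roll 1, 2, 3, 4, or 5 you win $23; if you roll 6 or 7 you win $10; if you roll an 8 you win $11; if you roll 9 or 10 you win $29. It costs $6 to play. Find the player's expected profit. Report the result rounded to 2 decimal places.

E[payout] = (1/5)·10 + (1/10)·11 + (1/2)·23 + (1/5)·29 = 102/5
Expected profit = 102/5 − 6 = 72/5 ≈ $14.40

$14.40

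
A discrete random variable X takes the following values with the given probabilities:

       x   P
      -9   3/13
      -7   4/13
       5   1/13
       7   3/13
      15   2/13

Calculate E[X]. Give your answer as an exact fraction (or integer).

1/13

E[X] = (3/13)·(-9) + (4/13)·(-7) + (1/13)·5 + (3/13)·7 + (2/13)·15
     = 1/13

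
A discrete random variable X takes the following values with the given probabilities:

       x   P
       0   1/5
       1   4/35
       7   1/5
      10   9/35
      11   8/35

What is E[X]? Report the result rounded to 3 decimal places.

E[X] = (1/5)·0 + (4/35)·1 + (1/5)·7 + (9/35)·10 + (8/35)·11
     = 33/5 ≈ 6.600

6.600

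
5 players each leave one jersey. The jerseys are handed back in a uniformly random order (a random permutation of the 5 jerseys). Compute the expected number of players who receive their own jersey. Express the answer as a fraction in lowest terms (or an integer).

1

Let Xᵢ = 1 if person i gets their own jersey. For each i, P(Xᵢ=1) = 1/5.
By linearity of expectation, E[X₁+…+X_5] = 5·(1/5) = 1.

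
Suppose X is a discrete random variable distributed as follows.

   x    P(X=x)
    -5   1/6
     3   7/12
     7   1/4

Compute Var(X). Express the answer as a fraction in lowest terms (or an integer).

131/9

E[X] = (1/6)·(-5) + (7/12)·3 + (1/4)·7 = 8/3
E[X²] = (1/6)·25 + (7/12)·9 + (1/4)·49 = 65/3
Var(X) = 65/3 − (8/3)² = 131/9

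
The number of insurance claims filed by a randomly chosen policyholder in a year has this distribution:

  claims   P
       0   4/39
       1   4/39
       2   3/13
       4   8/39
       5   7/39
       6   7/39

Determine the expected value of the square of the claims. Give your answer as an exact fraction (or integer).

595/39

E[X²] = (4/39)·0 + (4/39)·1 + (3/13)·4 + (8/39)·16 + (7/39)·25 + (7/39)·36
     = 595/39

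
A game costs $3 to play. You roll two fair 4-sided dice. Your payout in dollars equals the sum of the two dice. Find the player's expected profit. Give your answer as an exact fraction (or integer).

Distribution of the sum of the two dice: 2 w.p. 1/16, 3 w.p. 1/8, 4 w.p. 3/16, 5 w.p. 1/4, 6 w.p. 3/16, 7 w.p. 1/8, …
E[payout] = (1/16)·2 + (1/8)·3 + (3/16)·4 + (1/4)·5 + (3/16)·6 + (1/8)·7 + (1/16)·8 = 5
Expected profit = 5 − 3 = 2

$2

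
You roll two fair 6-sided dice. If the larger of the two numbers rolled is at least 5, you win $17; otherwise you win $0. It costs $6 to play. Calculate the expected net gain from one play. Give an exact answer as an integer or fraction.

E[payout] = (4/9)·0 + (5/9)·17 = 85/9
Expected profit = 85/9 − 6 = 31/9

31/9 dollars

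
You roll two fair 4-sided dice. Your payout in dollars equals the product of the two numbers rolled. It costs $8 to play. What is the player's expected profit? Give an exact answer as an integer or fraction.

-7/4 dollars

Distribution of the product of the two numbers rolled: 1 w.p. 1/16, 2 w.p. 1/8, 3 w.p. 1/8, 4 w.p. 3/16, 6 w.p. 1/8, 8 w.p. 1/8, …
E[payout] = (1/16)·1 + (1/8)·2 + (1/8)·3 + (3/16)·4 + (1/8)·6 + (1/8)·8 + (1/16)·9 + (1/8)·12 + (1/16)·16 = 25/4
Expected profit = 25/4 − 8 = -7/4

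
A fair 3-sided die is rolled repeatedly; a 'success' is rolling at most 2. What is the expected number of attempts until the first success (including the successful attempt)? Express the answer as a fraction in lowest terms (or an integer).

For a geometric distribution, E[trials] = 1/p = 1/(2/3) = 3/2.

3/2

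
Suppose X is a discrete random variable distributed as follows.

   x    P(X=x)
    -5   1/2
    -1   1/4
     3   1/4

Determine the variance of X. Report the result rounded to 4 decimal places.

E[X] = (1/2)·(-5) + (1/4)·(-1) + (1/4)·3 = -2
E[X²] = (1/2)·25 + (1/4)·1 + (1/4)·9 = 15
Var(X) = 15 − (-2)² = 11 ≈ 11.0000

11.0000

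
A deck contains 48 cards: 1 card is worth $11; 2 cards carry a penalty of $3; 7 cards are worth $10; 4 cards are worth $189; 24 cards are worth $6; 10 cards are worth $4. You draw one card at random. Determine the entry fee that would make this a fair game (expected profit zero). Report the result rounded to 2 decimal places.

$21.15

E[payout] = (1/48)·11 + (2/48)·(-3) + (7/48)·10 + (4/48)·189 + (24/48)·6 + (10/48)·4 = 1015/48
Fair fee = E[payout] = 1015/48 ≈ $21.15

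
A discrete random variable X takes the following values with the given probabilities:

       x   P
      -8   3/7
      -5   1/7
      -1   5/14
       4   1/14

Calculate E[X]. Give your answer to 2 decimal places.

E[X] = (3/7)·(-8) + (1/7)·(-5) + (5/14)·(-1) + (1/14)·4
     = -59/14 ≈ -4.21

-4.21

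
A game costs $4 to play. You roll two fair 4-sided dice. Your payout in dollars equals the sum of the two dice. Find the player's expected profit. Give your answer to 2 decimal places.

Distribution of the sum of the two dice: 2 w.p. 1/16, 3 w.p. 1/8, 4 w.p. 3/16, 5 w.p. 1/4, 6 w.p. 3/16, 7 w.p. 1/8, …
E[payout] = (1/16)·2 + (1/8)·3 + (3/16)·4 + (1/4)·5 + (3/16)·6 + (1/8)·7 + (1/16)·8 = 5
Expected profit = 5 − 4 = 1 ≈ $1.00

$1.00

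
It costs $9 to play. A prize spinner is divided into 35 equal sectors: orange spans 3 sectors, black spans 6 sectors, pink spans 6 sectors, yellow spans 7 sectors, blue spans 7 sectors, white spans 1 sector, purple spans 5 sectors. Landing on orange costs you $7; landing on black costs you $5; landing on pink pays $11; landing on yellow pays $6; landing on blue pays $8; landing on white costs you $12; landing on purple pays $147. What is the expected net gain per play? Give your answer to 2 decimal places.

$14.89

E[payout] = (3/35)·(-7) + (6/35)·(-5) + (6/35)·11 + (7/35)·6 + (7/35)·8 + (1/35)·(-12) + (5/35)·147 = 836/35
Expected profit = 836/35 − 9 = 521/35 ≈ $14.89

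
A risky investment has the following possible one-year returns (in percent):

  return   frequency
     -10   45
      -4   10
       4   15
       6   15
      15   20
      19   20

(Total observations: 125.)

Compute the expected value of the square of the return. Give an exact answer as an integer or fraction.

3432/25

Total = 125, so P(return=-10) = 45/125, etc.
E[X²] = (9/25)·100 + (2/25)·16 + (3/25)·16 + (3/25)·36 + (4/25)·225 + (4/25)·361
     = 3432/25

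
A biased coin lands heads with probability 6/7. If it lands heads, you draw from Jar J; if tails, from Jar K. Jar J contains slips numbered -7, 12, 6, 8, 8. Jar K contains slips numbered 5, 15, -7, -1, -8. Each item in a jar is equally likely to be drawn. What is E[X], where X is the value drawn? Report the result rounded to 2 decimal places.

4.74

E[X | Jar J] = (-7 + 12 + 6 + 8 + 8)/5 = 27/5
E[X | Jar K] = (5 + 15 − 7 − 1 − 8)/5 = 4/5
E[X] = (6/7)·27/5 + (1/7)·4/5 = 166/35 ≈ 4.74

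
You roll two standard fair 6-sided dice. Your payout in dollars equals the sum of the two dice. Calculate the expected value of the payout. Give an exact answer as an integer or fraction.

Distribution of the sum of the two dice: 2 w.p. 1/36, 3 w.p. 1/18, 4 w.p. 1/12, 5 w.p. 1/9, 6 w.p. 5/36, 7 w.p. 1/6, …
E[payout] = (1/36)·2 + (1/18)·3 + (1/12)·4 + (1/9)·5 + (5/36)·6 + (1/6)·7 + (5/36)·8 + (1/9)·9 + (1/12)·10 + (1/18)·11 + (1/36)·12 = 7

$7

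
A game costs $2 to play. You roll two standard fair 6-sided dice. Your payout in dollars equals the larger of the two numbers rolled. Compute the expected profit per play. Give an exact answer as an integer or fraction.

89/36 dollars

Distribution of the larger of the two numbers rolled: 1 w.p. 1/36, 2 w.p. 1/12, 3 w.p. 5/36, 4 w.p. 7/36, 5 w.p. 1/4, 6 w.p. 11/36
E[payout] = (1/36)·1 + (1/12)·2 + (5/36)·3 + (7/36)·4 + (1/4)·5 + (11/36)·6 = 161/36
Expected profit = 161/36 − 2 = 89/36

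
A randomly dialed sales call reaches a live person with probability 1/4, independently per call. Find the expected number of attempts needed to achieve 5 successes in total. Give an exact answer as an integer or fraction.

20

By linearity (sum of 5 independent geometric waits), E[trials] = 5/p = 5/(1/4) = 20.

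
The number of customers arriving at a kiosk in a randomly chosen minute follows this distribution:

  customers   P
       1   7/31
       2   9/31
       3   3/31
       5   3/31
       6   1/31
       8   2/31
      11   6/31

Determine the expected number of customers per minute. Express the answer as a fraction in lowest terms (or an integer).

E[X] = (7/31)·1 + (9/31)·2 + (3/31)·3 + (3/31)·5 + (1/31)·6 + (2/31)·8 + (6/31)·11
     = 137/31

137/31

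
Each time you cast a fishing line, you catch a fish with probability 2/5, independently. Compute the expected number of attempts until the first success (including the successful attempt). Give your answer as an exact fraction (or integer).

5/2

For a geometric distribution, E[trials] = 1/p = 1/(2/5) = 5/2.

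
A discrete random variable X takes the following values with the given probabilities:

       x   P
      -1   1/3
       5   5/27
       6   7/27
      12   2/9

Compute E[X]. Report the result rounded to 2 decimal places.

4.81

E[X] = (1/3)·(-1) + (5/27)·5 + (7/27)·6 + (2/9)·12
     = 130/27 ≈ 4.81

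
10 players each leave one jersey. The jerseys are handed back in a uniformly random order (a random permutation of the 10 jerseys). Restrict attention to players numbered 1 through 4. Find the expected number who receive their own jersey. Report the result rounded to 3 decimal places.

Let Xᵢ = 1 if person i gets their own jersey. For each i, P(Xᵢ=1) = 1/10.
By linearity of expectation, E[X₁+…+X_4] = 4·(1/10) = 2/5.
≈ 0.400

0.400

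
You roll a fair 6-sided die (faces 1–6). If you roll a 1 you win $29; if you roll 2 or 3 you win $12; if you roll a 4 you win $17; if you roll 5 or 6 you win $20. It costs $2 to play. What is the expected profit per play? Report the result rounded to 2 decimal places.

$16.33

E[payout] = (1/3)·12 + (1/6)·17 + (1/3)·20 + (1/6)·29 = 55/3
Expected profit = 55/3 − 2 = 49/3 ≈ $16.33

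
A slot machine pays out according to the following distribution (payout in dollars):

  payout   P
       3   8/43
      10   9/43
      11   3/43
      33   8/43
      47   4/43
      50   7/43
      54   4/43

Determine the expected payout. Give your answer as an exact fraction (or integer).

1165/43 dollars

E[X] = (8/43)·3 + (9/43)·10 + (3/43)·11 + (8/43)·33 + (4/43)·47 + (7/43)·50 + (4/43)·54
     = 1165/43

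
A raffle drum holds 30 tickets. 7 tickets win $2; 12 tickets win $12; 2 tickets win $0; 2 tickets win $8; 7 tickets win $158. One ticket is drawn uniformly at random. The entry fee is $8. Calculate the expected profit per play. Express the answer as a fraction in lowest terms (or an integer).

E[payout] = (7/30)·2 + (12/30)·12 + (2/30)·0 + (2/30)·8 + (7/30)·158 = 128/3
Expected profit = 128/3 − 8 = 104/3

104/3 dollars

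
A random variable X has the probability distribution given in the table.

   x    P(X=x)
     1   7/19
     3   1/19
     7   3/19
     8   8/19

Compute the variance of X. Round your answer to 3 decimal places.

E[X] = (7/19)·1 + (1/19)·3 + (3/19)·7 + (8/19)·8 = 5
E[X²] = (7/19)·1 + (1/19)·9 + (3/19)·49 + (8/19)·64 = 675/19
Var(X) = 675/19 − (5)² = 200/19 ≈ 10.526

10.526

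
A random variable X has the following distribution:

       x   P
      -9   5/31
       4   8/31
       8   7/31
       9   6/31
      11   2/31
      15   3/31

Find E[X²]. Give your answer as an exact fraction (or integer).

2384/31

E[X²] = (5/31)·81 + (8/31)·16 + (7/31)·64 + (6/31)·81 + (2/31)·121 + (3/31)·225
     = 2384/31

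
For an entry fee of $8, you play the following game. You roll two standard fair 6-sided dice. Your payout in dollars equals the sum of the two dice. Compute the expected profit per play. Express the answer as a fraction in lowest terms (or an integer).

-$1

Distribution of the sum of the two dice: 2 w.p. 1/36, 3 w.p. 1/18, 4 w.p. 1/12, 5 w.p. 1/9, 6 w.p. 5/36, 7 w.p. 1/6, …
E[payout] = (1/36)·2 + (1/18)·3 + (1/12)·4 + (1/9)·5 + (5/36)·6 + (1/6)·7 + (5/36)·8 + (1/9)·9 + (1/12)·10 + (1/18)·11 + (1/36)·12 = 7
Expected profit = 7 − 8 = -1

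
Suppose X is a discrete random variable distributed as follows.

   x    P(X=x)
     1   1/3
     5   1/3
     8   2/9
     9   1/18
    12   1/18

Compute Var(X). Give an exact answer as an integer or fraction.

E[X] = (1/3)·1 + (1/3)·5 + (2/9)·8 + (1/18)·9 + (1/18)·12 = 89/18
E[X²] = (1/3)·1 + (1/3)·25 + (2/9)·64 + (1/18)·81 + (1/18)·144 = 637/18
Var(X) = 637/18 − (89/18)² = 3545/324

3545/324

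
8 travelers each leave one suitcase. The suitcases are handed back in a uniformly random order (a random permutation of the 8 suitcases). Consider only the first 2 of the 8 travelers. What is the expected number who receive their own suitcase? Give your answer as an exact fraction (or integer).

1/4

Let Xᵢ = 1 if person i gets their own suitcase. For each i, P(Xᵢ=1) = 1/8.
By linearity of expectation, E[X₁+…+X_2] = 2·(1/8) = 1/4.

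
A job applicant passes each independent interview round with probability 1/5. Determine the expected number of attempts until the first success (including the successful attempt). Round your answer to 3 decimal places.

For a geometric distribution, E[trials] = 1/p = 1/(1/5) = 5.
≈ 5.000

5.000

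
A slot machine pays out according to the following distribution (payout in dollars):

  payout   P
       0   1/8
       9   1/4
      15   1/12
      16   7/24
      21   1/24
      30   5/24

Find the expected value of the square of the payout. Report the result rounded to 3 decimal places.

319.542

E[X²] = (1/8)·0 + (1/4)·81 + (1/12)·225 + (7/24)·256 + (1/24)·441 + (5/24)·900
     = 7669/24 ≈ 319.542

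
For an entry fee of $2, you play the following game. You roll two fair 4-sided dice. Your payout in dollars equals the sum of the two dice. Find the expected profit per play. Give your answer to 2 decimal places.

$3.00

Distribution of the sum of the two dice: 2 w.p. 1/16, 3 w.p. 1/8, 4 w.p. 3/16, 5 w.p. 1/4, 6 w.p. 3/16, 7 w.p. 1/8, …
E[payout] = (1/16)·2 + (1/8)·3 + (3/16)·4 + (1/4)·5 + (3/16)·6 + (1/8)·7 + (1/16)·8 = 5
Expected profit = 5 − 2 = 3 ≈ $3.00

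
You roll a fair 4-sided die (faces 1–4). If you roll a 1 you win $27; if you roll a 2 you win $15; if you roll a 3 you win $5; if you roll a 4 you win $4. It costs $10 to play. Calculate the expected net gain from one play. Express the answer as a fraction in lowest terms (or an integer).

11/4 dollars

E[payout] = (1/4)·4 + (1/4)·5 + (1/4)·15 + (1/4)·27 = 51/4
Expected profit = 51/4 − 10 = 11/4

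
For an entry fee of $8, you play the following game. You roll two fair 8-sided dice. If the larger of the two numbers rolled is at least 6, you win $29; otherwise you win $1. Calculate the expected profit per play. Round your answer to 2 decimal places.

$10.06

E[payout] = (25/64)·1 + (39/64)·29 = 289/16
Expected profit = 289/16 − 8 = 161/16 ≈ $10.06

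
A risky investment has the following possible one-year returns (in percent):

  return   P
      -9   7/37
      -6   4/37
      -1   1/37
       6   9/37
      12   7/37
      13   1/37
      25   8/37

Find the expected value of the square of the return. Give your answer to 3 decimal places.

194.946

E[X²] = (7/37)·81 + (4/37)·36 + (1/37)·1 + (9/37)·36 + (7/37)·144 + (1/37)·169 + (8/37)·625
     = 7213/37 ≈ 194.946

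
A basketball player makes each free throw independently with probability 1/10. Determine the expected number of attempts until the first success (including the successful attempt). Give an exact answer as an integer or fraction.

For a geometric distribution, E[trials] = 1/p = 1/(1/10) = 10.

10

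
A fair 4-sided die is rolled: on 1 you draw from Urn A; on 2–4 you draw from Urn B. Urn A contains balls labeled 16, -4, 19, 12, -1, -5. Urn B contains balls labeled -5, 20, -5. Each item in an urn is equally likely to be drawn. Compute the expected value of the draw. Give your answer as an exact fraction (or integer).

97/24

E[X | Urn A] = (16 − 4 + 19 + 12 − 1 − 5)/6 = 37/6
E[X | Urn B] = (-5 + 20 − 5)/3 = 10/3
E[X] = (1/4)·37/6 + (3/4)·10/3 = 97/24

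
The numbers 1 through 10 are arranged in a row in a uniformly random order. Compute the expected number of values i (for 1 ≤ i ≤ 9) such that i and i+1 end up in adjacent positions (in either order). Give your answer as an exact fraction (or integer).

For each i ∈ {1,…,9}, let Xᵢ = 1 if i and i+1 are adjacent. P(Xᵢ=1) = 2·(10−1)!/10! = 2/10.
By linearity, E[ΣXᵢ] = (9)·(2/10) = 9/5.

9/5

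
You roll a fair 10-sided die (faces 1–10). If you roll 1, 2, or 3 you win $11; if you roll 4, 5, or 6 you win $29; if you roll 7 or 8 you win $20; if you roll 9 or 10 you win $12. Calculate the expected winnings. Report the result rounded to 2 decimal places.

$18.40

E[payout] = (3/10)·11 + (1/5)·12 + (1/5)·20 + (3/10)·29 = 92/5
≈ $18.40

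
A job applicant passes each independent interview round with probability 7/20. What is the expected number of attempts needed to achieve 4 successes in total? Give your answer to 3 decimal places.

By linearity (sum of 4 independent geometric waits), E[trials] = 4/p = 4/(7/20) = 80/7.
≈ 11.429

11.429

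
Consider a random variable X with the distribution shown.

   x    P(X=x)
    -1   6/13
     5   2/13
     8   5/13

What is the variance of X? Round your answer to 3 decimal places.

E[X] = (6/13)·(-1) + (2/13)·5 + (5/13)·8 = 44/13
E[X²] = (6/13)·1 + (2/13)·25 + (5/13)·64 = 376/13
Var(X) = 376/13 − (44/13)² = 2952/169 ≈ 17.467

17.467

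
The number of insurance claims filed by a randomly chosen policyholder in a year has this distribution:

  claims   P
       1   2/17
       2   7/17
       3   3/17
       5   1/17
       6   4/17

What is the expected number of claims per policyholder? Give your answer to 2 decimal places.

3.18

E[X] = (2/17)·1 + (7/17)·2 + (3/17)·3 + (1/17)·5 + (4/17)·6
     = 54/17 ≈ 3.18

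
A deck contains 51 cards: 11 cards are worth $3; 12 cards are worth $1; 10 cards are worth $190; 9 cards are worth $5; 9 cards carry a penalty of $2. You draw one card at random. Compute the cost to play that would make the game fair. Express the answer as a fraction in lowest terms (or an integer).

116/3 dollars

E[payout] = (11/51)·3 + (12/51)·1 + (10/51)·190 + (9/51)·5 + (9/51)·(-2) = 116/3
Fair fee = E[payout] = 116/3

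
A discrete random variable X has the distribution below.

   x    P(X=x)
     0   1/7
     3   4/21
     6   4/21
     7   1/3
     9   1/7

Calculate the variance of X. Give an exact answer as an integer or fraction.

E[X] = (1/7)·0 + (4/21)·3 + (4/21)·6 + (1/3)·7 + (1/7)·9 = 16/3
E[X²] = (1/7)·0 + (4/21)·9 + (4/21)·36 + (1/3)·49 + (1/7)·81 = 766/21
Var(X) = 766/21 − (16/3)² = 506/63

506/63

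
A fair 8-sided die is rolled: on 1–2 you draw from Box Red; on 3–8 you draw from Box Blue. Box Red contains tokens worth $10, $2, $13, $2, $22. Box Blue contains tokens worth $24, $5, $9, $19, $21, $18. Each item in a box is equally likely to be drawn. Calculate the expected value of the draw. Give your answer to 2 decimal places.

$14.45

E[X | Box Red] = (10 + 2 + 13 + 2 + 22)/5 = 49/5
E[X | Box Blue] = (24 + 5 + 9 + 19 + 21 + 18)/6 = 16
E[X] = (1/4)·49/5 + (3/4)·16 = 289/20 ≈ 14.45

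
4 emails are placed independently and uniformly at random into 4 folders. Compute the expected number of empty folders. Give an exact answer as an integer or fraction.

Let Xⱼ=1 if folder j is empty. P(Xⱼ=1) = ((4-1)/4)^4 = 81/256.
By linearity, E[#empty] = 4·81/256 = 81/64.

81/64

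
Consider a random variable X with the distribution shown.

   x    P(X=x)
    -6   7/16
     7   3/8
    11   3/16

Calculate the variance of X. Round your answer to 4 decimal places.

E[X] = (7/16)·(-6) + (3/8)·7 + (3/16)·11 = 33/16
E[X²] = (7/16)·36 + (3/8)·49 + (3/16)·121 = 909/16
Var(X) = 909/16 − (33/16)² = 13455/256 ≈ 52.5586

52.5586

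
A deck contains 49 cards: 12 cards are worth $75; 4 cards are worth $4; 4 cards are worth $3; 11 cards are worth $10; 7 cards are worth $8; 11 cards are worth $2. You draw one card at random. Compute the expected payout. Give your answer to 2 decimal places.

$22.78

E[payout] = (12/49)·75 + (4/49)·4 + (4/49)·3 + (11/49)·10 + (7/49)·8 + (11/49)·2 = 1116/49
≈ $22.78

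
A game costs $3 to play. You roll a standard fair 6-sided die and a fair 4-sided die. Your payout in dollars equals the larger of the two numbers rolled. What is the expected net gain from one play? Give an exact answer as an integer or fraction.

11/12 dollars

Distribution of the larger of the two numbers rolled: 1 w.p. 1/24, 2 w.p. 1/8, 3 w.p. 5/24, 4 w.p. 7/24, 5 w.p. 1/6, 6 w.p. 1/6
E[payout] = (1/24)·1 + (1/8)·2 + (5/24)·3 + (7/24)·4 + (1/6)·5 + (1/6)·6 = 47/12
Expected profit = 47/12 − 3 = 11/12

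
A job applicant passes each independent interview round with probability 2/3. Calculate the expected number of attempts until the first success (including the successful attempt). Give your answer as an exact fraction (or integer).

For a geometric distribution, E[trials] = 1/p = 1/(2/3) = 3/2.

3/2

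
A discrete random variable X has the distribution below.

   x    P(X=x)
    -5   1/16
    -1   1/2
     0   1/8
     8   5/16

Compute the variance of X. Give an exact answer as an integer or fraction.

E[X] = (1/16)·(-5) + (1/2)·(-1) + (1/8)·0 + (5/16)·8 = 27/16
E[X²] = (1/16)·25 + (1/2)·1 + (1/8)·0 + (5/16)·64 = 353/16
Var(X) = 353/16 − (27/16)² = 4919/256

4919/256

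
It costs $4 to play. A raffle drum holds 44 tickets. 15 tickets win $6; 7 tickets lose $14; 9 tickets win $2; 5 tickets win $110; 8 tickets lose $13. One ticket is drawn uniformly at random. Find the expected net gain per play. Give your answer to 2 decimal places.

E[payout] = (15/44)·6 + (7/44)·(-14) + (9/44)·2 + (5/44)·110 + (8/44)·(-13) = 114/11
Expected profit = 114/11 − 4 = 70/11 ≈ $6.36

$6.36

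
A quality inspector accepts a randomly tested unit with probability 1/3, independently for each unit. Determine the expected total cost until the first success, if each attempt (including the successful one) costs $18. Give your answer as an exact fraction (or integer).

$54

E[#attempts] = 1/p = 3; E[cost] = 18·3 = 54.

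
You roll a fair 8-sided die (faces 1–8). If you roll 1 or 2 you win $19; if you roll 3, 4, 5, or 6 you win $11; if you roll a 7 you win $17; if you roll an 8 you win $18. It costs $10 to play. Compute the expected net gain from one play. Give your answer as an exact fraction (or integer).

E[payout] = (1/2)·11 + (1/8)·17 + (1/8)·18 + (1/4)·19 = 117/8
Expected profit = 117/8 − 10 = 37/8

37/8 dollars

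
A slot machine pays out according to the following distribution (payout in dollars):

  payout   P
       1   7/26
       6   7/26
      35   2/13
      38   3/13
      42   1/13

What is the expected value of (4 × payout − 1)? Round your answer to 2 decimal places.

E[4x-1] = (7/26)·3 + (7/26)·23 + (2/13)·139 + (3/13)·151 + (1/13)·167
     = 989/13 ≈ 76.08

76.08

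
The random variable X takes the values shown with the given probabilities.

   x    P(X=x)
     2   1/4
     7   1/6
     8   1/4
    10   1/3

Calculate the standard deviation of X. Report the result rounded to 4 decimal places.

3.0822

E[X] = 7, E[X²] = 117/2
Var(X) = E[X²] − (E[X])² = 117/2 − 49 = 19/2
SD(X) = √(19/2) ≈ 3.0822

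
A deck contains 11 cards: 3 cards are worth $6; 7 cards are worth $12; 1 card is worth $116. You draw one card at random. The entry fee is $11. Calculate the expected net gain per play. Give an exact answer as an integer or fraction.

97/11 dollars

E[payout] = (3/11)·6 + (7/11)·12 + (1/11)·116 = 218/11
Expected profit = 218/11 − 11 = 97/11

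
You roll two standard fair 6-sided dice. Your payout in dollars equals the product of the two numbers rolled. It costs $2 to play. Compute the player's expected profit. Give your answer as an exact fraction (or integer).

41/4 dollars

Distribution of the product of the two numbers rolled: 1 w.p. 1/36, 2 w.p. 1/18, 3 w.p. 1/18, 4 w.p. 1/12, 5 w.p. 1/18, 6 w.p. 1/9, …
E[payout] = (1/36)·1 + (1/18)·2 + (1/18)·3 + (1/12)·4 + (1/18)·5 + (1/9)·6 + (1/18)·8 + (1/36)·9 + (1/18)·10 + (1/9)·12 + (1/18)·15 + (1/36)·16 + (1/18)·18 + (1/18)·20 + (1/18)·24 + (1/36)·25 + (1/18)·30 + (1/36)·36 = 49/4
Expected profit = 49/4 − 2 = 41/4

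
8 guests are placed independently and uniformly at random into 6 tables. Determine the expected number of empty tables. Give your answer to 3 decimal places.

1.395

Let Xⱼ=1 if table j is empty. P(Xⱼ=1) = ((6-1)/6)^8 = 390625/1679616.
By linearity, E[#empty] = 6·390625/1679616 = 390625/279936.
≈ 1.395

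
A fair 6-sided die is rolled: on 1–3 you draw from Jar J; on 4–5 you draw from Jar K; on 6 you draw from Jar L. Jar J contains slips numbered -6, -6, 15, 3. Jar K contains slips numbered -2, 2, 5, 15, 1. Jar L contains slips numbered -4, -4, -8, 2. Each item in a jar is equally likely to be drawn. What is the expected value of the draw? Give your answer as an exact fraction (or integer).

E[X | Jar J] = (-6 − 6 + 15 + 3)/4 = 3/2
E[X | Jar K] = (-2 + 2 + 5 + 15 + 1)/5 = 21/5
E[X | Jar L] = (-4 − 4 − 8 + 2)/4 = -7/2
E[X] = (1/2)·3/2 + (1/3)·21/5 + (1/6)·(-7/2) = 47/30

47/30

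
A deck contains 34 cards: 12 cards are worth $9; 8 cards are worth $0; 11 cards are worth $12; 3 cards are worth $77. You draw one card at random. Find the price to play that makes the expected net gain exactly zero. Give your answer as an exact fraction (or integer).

E[payout] = (12/34)·9 + (8/34)·0 + (11/34)·12 + (3/34)·77 = 471/34
Fair fee = E[payout] = 471/34

471/34 dollars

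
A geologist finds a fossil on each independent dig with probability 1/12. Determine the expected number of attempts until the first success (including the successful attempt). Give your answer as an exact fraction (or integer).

12

For a geometric distribution, E[trials] = 1/p = 1/(1/12) = 12.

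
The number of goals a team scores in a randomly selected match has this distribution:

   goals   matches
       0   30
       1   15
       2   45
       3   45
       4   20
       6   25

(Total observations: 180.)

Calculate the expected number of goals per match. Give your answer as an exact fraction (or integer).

Total = 180, so P(goals=0) = 30/180, etc.
E[X] = (1/6)·0 + (1/12)·1 + (1/4)·2 + (1/4)·3 + (1/9)·4 + (5/36)·6
     = 47/18

47/18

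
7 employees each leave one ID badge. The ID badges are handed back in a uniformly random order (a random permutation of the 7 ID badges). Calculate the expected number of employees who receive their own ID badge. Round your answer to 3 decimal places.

Let Xᵢ = 1 if person i gets their own ID badge. For each i, P(Xᵢ=1) = 1/7.
By linearity of expectation, E[X₁+…+X_7] = 7·(1/7) = 1.
≈ 1.000

1.000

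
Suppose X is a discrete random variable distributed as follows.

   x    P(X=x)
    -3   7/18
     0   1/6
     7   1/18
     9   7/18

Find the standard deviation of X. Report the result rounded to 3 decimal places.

E[X] = 49/18, E[X²] = 679/18
Var(X) = E[X²] − (E[X])² = 679/18 − 2401/324 = 9821/324
SD(X) = √(9821/324) ≈ 5.506

5.506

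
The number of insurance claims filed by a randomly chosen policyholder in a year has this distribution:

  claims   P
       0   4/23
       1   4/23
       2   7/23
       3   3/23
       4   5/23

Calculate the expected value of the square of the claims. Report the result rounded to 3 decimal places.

E[X²] = (4/23)·0 + (4/23)·1 + (7/23)·4 + (3/23)·9 + (5/23)·16
     = 139/23 ≈ 6.043

6.043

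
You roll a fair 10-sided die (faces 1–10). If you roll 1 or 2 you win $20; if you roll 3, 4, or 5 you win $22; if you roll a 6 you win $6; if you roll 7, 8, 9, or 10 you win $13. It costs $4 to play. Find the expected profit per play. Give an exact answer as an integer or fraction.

E[payout] = (1/10)·6 + (2/5)·13 + (1/5)·20 + (3/10)·22 = 82/5
Expected profit = 82/5 − 4 = 62/5

62/5 dollars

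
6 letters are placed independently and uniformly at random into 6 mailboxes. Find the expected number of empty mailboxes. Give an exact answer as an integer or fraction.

15625/7776

Let Xⱼ=1 if mailbox j is empty. P(Xⱼ=1) = ((6-1)/6)^6 = 15625/46656.
By linearity, E[#empty] = 6·15625/46656 = 15625/7776.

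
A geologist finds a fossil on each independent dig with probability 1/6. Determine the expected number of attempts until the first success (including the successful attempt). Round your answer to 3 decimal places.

6.000

For a geometric distribution, E[trials] = 1/p = 1/(1/6) = 6.
≈ 6.000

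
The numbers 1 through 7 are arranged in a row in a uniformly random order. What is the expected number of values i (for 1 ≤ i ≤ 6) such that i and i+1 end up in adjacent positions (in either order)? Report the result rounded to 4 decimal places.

1.7143

For each i ∈ {1,…,6}, let Xᵢ = 1 if i and i+1 are adjacent. P(Xᵢ=1) = 2·(7−1)!/7! = 2/7.
By linearity, E[ΣXᵢ] = (6)·(2/7) = 12/7.
≈ 1.7143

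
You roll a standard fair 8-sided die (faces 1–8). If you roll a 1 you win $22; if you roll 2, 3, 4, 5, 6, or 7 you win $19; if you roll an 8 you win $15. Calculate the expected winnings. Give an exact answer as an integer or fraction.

151/8 dollars

E[payout] = (1/8)·15 + (3/4)·19 + (1/8)·22 = 151/8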